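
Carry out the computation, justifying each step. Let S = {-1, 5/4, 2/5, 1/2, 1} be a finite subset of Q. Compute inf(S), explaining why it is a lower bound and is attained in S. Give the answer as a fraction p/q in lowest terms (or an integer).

S is finite, so inf(S) = min(S).
Sorted increasing:
-1, 2/5, 1/2, 1, 5/4
The extremum is -1.
For every x in S, x >= -1. And -1 is in S, so it is attained.
Therefore inf(S) = -1.

-1


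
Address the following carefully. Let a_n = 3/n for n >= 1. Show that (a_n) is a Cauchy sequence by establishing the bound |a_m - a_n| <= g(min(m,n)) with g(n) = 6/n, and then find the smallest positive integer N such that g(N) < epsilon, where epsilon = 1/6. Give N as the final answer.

For any m, n >= 1, by the triangle inequality:
|a_m - a_n| = |3/m - 3/n| <= 3*1/m + 3*1/n <= 6/min(m,n).
So g(n) = 6/n bounds the Cauchy difference. Since g(n) -> 0, (a_n) is Cauchy.
Now solve g(N) < 1/6: 6/N < 1/6 <=> N > 6 / (1/6) = 36.
The smallest integer strictly greater than 36 is N = 37.
Check: g(37) = 6/37 = 6/37 < 1/6; g(36) = 1/6 >= 1/6. So N = 37.

37


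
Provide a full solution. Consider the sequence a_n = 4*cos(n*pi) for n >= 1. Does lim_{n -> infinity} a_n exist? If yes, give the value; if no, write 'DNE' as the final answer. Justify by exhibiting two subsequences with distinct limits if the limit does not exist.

Examine the behaviour of a_n along subsequences.
cos(n*pi) = (-1)^n, so a_n = 4*(-1)^n. a_{2k} = 4 -> 4. a_{2k+1} = -4 -> -4.
Since these two subsequential limits are 4 and -4, distinct, the full sequence cannot converge (a convergent sequence has all subsequences tending to the same limit). So lim a_n does not exist.

DNE


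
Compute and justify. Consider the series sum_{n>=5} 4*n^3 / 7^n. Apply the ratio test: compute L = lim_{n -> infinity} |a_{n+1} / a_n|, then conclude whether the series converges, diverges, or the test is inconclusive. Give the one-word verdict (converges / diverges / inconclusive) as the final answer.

Let a_n denote the general term. Form the ratio a_{n+1}/a_n and simplify:
a_{n+1}/a_n = (n + 1)^3/(7*n^3)
Take the limit as n -> infinity: L = 1/7.
Since L = 1/7 < 1, the ratio test implies the series converges.

converges


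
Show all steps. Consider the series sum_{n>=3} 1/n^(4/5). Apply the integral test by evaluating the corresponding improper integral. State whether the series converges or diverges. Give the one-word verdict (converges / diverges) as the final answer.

Let f(x) = x^(-4/5). Then f is positive, continuous, and decreasing on [3, infinity), so the integral test applies.
Compute the improper integral int_{3}^infinity f(x) dx:
  antiderivative F(x) = 5*x^(1/5).
  As x -> infinity, F(x) -> infinity (since p = 4/5 < 1).
  So the integral diverges. By the integral test, the series diverges.

diverges


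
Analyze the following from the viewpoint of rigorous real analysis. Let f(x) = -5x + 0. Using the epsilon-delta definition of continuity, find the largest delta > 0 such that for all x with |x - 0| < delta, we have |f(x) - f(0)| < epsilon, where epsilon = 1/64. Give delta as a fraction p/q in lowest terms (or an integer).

We compute f(0) = -5*(0) + 0 = 0.
|f(x) - f(0)| = |-5x + 0 - (0)| = |-5(x - 0)| = 5|x - 0|.
We need 5|x - 0| < 1/64, i.e. |x - 0| < 1/64 / 5 = 1/320.
So any delta <= 1/320 works. Conversely, if delta > 1/320, then x = 0 + 1/320 satisfies |x - 0| = 1/320 < delta but |f(x) - f(0)| = 5 * 1/320 = 1/64, which is not < 1/64; so no larger delta works.
Hence the largest such delta is 1/320.

1/320


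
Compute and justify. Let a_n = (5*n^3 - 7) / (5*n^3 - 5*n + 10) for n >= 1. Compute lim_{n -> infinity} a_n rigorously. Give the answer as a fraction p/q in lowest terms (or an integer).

Divide numerator and denominator by n^3, the highest power:
numerator / n^3 = 5 - 7/n^3
denominator / n^3 = 5 - 5/n^2 + 10/n^3
As n -> infinity, all terms of the form c/n^k (k >= 1) tend to 0.
So numerator / n^3 -> 5 and denominator / n^3 -> 5.
Therefore lim a_n = 1.

1


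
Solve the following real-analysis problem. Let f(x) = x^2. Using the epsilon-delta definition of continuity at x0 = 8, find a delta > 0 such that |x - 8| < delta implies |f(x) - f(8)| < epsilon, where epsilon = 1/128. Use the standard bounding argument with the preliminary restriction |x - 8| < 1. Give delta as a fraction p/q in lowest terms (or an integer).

Factor: |x^2 - (8)^2| = |x - 8| * |x + 8|.
Impose |x - 8| < 1 first. Then |x + 8| = |(x - 8) + 2*(8)| <= |x - 8| + 2*|8| < 1 + 16 = 17.
So |x^2 - (8)^2| < delta * 17.
We need delta * 17 <= 1/128, i.e. delta <= 1/128/17 = 1/2176.
Since 1/2176 < 1, this is tighter than 1; take delta = 1/2176.
So delta = 1/2176 works.

1/2176


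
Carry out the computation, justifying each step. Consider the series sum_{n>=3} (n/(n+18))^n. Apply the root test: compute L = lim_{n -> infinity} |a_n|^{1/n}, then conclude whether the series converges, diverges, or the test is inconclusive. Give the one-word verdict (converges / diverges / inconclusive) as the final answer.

Let a_n denote the general term. Form |a_n|^(1/n) and simplify:
|a_n|^(1/n) = n/(n + 18)
Take the limit as n -> infinity: L = 1.
Since L = 1, the root test is inconclusive. (In fact a_n = (n/(n+18))^n -> e^(-18) != 0, so the nth-term test shows divergence; but the root test itself gives no conclusion.)

inconclusive


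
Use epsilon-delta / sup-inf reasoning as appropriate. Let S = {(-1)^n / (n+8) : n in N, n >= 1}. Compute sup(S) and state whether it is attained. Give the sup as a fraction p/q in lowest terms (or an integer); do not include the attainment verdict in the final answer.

Analysis:
- Values: -1/9, 1/10, -1/11, 1/12, -1/13, ...
- Positive terms (even n): 1/(2+8), 1/(4+8), ... decreasing -> max = 1/10 (n=2).
- Negative terms (odd n): -1/(1+8), -1/(3+8), ... increasing -> min = -1/9 (n=1).
- So sup = 1/10 (attained at n=2); inf = -1/9 (attained at n=1).
Conclusion: sup(S) = 1/10, attained in S.

1/10


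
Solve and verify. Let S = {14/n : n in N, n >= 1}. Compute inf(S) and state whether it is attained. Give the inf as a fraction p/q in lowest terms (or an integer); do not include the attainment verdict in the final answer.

Analysis:
- Values: 14, 7, 14/3, 7/2, ... strictly decreasing.
- The maximum is 14 (n=1); sup = 14 (attained).
- The set is bounded below by 0; 14/n -> 0 so 0 is the greatest lower bound.
- 0 is not in the set, so inf = 0 is not attained.
Conclusion: inf(S) = 0, not attained in S.

0


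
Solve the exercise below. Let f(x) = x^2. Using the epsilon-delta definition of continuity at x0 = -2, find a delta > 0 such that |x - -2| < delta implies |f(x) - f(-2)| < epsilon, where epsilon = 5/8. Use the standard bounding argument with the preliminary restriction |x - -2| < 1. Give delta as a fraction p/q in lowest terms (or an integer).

Factor: |x^2 - (-2)^2| = |x - -2| * |x + -2|.
Impose |x - -2| < 1 first. Then |x + -2| = |(x - -2) + 2*(-2)| <= |x - -2| + 2*|-2| < 1 + 4 = 5.
So |x^2 - (-2)^2| < delta * 5.
We need delta * 5 <= 5/8, i.e. delta <= 5/8/5 = 1/8.
Since 1/8 < 1, this is tighter than 1; take delta = 1/8.
So delta = 1/8 works.

1/8


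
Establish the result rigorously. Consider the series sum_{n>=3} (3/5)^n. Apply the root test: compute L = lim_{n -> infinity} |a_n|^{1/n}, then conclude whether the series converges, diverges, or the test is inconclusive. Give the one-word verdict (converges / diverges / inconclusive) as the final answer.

Let a_n denote the general term. Form |a_n|^(1/n) and simplify:
|a_n|^(1/n) = 3/5
Take the limit as n -> infinity: L = 3/5.
Since L = 3/5 < 1, the root test implies convergence.

converges


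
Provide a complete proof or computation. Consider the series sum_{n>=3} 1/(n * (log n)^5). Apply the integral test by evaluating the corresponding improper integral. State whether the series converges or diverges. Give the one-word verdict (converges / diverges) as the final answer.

Let f(x) = 1/(x*log(x)^5). Then f is positive, continuous, and decreasing on [3, infinity), so the integral test applies.
Compute the improper integral int_{3}^infinity f(x) dx:
  antiderivative F(x) = -1/(4*log(x)^4).
  F(x) -> 0 as x -> infinity.  int = 0 - F(3) = 1/(4*log(3)^4) < infinity. By the integral test, the series converges.

converges


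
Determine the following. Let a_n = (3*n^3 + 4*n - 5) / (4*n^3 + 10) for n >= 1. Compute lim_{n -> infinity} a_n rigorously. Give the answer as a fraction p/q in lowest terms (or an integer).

Divide numerator and denominator by n^3, the highest power:
numerator / n^3 = 3 + 4/n^2 - 5/n^3
denominator / n^3 = 4 + 10/n^3
As n -> infinity, all terms of the form c/n^k (k >= 1) tend to 0.
So numerator / n^3 -> 3 and denominator / n^3 -> 4.
Therefore lim a_n = 3/4.

3/4


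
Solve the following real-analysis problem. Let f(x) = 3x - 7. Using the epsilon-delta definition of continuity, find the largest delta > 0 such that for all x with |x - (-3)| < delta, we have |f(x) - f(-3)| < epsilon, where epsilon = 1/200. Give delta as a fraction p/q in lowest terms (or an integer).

We compute f(-3) = 3*(-3) - 7 = -16.
|f(x) - f(-3)| = |3x - 7 - (-16)| = |3(x - (-3))| = 3|x - (-3)|.
We need 3|x - (-3)| < 1/200, i.e. |x - (-3)| < 1/200 / 3 = 1/600.
So any delta <= 1/600 works. Conversely, if delta > 1/600, then x = -3 + 1/600 satisfies |x - (-3)| = 1/600 < delta but |f(x) - f(-3)| = 3 * 1/600 = 1/200, which is not < 1/200; so no larger delta works.
Hence the largest such delta is 1/600.

1/600


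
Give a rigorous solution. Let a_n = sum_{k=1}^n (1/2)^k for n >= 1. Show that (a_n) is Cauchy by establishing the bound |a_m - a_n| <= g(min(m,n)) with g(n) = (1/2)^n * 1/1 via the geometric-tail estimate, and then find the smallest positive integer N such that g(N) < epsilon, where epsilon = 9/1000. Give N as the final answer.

For m > n >= 1: |a_m - a_n| = sum_{k=n+1}^m (1/2)^k < sum_{k=n+1}^infinity (1/2)^k = (1/2)^(n+1) / (1 - 1/2) = (1/2)^n * (1/2) * (2/1) = (1/2)^n * 1/1.
So g(n) = (1/2)^n / 1. Since g(n) -> 0, (a_n) is Cauchy.
Now solve g(N) < 9/1000: (1/2)^N / 1 < 9/1000 <=> 2^N > 1 / (1 * 9/1000) = 1000/9.
Check powers of 2: 2^6 = 64 <= 1000/9, 2^7 = 128 > 1000/9.
So the smallest such N is 7. Check: g(7) = 1/(1 * 128) = 1/128 < 9/1000.

7


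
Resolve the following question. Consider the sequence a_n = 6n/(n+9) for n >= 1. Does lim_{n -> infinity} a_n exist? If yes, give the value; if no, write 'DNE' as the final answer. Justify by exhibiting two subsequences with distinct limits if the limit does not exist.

Examine the behaviour of a_n along subsequences.
Even-n subsequence a_{2k} = 6(2k)/(2k+9) -> 6. Odd-n subsequence a_{2k+1} = 6(2k+1)/(2k+10) -> 6. Both tend to 6, which suggests the limit is 6; verify directly.
|a_n - 6| = |6n - 6(n+9)| / (n+9) = 54/(n+9) < 54/n for every n >= 1.
Given epsilon > 0, choose a positive integer N > 54/epsilon. Then for all n >= N, |a_n - 6| < 54/n <= 54/N < epsilon.
So by the definition of the limit, lim a_n exists and equals 6.

6


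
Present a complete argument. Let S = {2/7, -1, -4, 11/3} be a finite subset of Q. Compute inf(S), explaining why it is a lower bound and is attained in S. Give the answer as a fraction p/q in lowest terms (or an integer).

S is finite, so inf(S) = min(S).
Sorted increasing:
-4, -1, 2/7, 11/3
The extremum is -4.
For every x in S, x >= -4. And -4 is in S, so it is attained.
Therefore inf(S) = -4.

-4


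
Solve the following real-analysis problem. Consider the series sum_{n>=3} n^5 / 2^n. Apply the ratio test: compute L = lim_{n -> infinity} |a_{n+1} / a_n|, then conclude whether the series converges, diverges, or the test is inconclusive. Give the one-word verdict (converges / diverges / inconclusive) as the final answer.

Let a_n denote the general term. Form the ratio a_{n+1}/a_n and simplify:
a_{n+1}/a_n = (n + 1)^5/(2*n^5)
Take the limit as n -> infinity: L = 1/2.
Since L = 1/2 < 1, the ratio test implies the series converges.

converges


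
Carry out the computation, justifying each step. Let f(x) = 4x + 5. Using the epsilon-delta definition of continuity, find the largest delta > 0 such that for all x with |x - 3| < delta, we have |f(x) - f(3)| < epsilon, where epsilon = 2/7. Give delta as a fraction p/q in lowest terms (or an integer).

We compute f(3) = 4*(3) + 5 = 17.
|f(x) - f(3)| = |4x + 5 - (17)| = |4(x - 3)| = 4|x - 3|.
We need 4|x - 3| < 2/7, i.e. |x - 3| < 2/7 / 4 = 1/14.
So any delta <= 1/14 works. Conversely, if delta > 1/14, then x = 3 + 1/14 satisfies |x - 3| = 1/14 < delta but |f(x) - f(3)| = 4 * 1/14 = 2/7, which is not < 2/7; so no larger delta works.
Hence the largest such delta is 1/14.

1/14


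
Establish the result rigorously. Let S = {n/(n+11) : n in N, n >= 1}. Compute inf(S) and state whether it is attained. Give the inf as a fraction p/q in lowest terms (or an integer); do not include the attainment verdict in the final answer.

Analysis:
- Values: 1/12, 2/13, 3/14, 4/15, ... strictly increasing.
- Minimum is 1/12 (n=1); inf = 1/12 (attained).
- n/(n+11) = 1 - 11/(n+11) -> 1 from below as n -> infinity, and never equals 1.
- So sup = 1 (not attained).
Conclusion: inf(S) = 1/12, attained in S.

1/12


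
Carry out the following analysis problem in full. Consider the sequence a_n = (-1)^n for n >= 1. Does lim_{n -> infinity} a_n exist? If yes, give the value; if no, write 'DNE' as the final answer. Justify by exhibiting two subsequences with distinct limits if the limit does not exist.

Examine the behaviour of a_n along subsequences.
Even-n subsequence a_{2k} = 1 -> 1. Odd-n subsequence a_{2k+1} = -1 -> -1.
Since these two subsequential limits are 1 and -1, distinct, the full sequence cannot converge (a convergent sequence has all subsequences tending to the same limit). So lim a_n does not exist.

DNE


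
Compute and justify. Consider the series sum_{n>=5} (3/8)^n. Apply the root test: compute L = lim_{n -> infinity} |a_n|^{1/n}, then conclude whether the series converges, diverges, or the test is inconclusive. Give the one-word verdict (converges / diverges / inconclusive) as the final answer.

Let a_n denote the general term. Form |a_n|^(1/n) and simplify:
|a_n|^(1/n) = 3/8
Take the limit as n -> infinity: L = 3/8.
Since L = 3/8 < 1, the root test implies convergence.

converges


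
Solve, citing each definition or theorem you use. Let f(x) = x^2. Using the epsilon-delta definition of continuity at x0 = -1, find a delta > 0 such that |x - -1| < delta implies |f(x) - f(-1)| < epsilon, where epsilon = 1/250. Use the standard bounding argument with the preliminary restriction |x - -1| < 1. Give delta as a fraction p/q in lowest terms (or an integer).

Factor: |x^2 - (-1)^2| = |x - -1| * |x + -1|.
Impose |x - -1| < 1 first. Then |x + -1| = |(x - -1) + 2*(-1)| <= |x - -1| + 2*|-1| < 1 + 2 = 3.
So |x^2 - (-1)^2| < delta * 3.
We need delta * 3 <= 1/250, i.e. delta <= 1/250/3 = 1/750.
Since 1/750 < 1, this is tighter than 1; take delta = 1/750.
So delta = 1/750 works.

1/750


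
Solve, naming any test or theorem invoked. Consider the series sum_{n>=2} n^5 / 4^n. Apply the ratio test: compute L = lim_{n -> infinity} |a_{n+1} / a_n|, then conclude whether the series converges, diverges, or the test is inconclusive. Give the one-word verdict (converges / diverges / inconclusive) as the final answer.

Let a_n denote the general term. Form the ratio a_{n+1}/a_n and simplify:
a_{n+1}/a_n = (n + 1)^5/(4*n^5)
Take the limit as n -> infinity: L = 1/4.
Since L = 1/4 < 1, the ratio test implies the series converges.

converges


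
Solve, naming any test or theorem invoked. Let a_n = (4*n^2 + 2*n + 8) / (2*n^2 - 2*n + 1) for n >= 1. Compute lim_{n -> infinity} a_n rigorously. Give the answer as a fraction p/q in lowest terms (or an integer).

Divide numerator and denominator by n^2, the highest power:
numerator / n^2 = 4 + 2/n + 8/n^2
denominator / n^2 = 2 - 2/n + n^(-2)
As n -> infinity, all terms of the form c/n^k (k >= 1) tend to 0.
So numerator / n^2 -> 4 and denominator / n^2 -> 2.
Therefore lim a_n = 2.

2


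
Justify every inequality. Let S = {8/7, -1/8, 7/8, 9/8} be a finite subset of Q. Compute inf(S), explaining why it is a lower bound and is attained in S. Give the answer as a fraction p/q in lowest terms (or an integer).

S is finite, so inf(S) = min(S).
Sorted increasing:
-1/8, 7/8, 9/8, 8/7
The extremum is -1/8.
For every x in S, x >= -1/8. And -1/8 is in S, so it is attained.
Therefore inf(S) = -1/8.

-1/8


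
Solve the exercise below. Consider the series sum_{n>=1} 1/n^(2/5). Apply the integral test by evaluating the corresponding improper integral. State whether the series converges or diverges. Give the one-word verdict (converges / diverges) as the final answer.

Let f(x) = x^(-2/5). Then f is positive, continuous, and decreasing on [1, infinity), so the integral test applies.
Compute the improper integral int_{1}^infinity f(x) dx:
  antiderivative F(x) = 5*x^(3/5)/3.
  As x -> infinity, F(x) -> infinity (since p = 2/5 < 1).
  So the integral diverges. By the integral test, the series diverges.

diverges


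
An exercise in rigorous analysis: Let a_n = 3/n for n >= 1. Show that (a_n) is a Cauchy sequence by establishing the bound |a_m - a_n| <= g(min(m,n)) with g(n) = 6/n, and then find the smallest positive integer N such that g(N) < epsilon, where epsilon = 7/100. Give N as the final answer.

For any m, n >= 1, by the triangle inequality:
|a_m - a_n| = |3/m - 3/n| <= 3*1/m + 3*1/n <= 6/min(m,n).
So g(n) = 6/n bounds the Cauchy difference. Since g(n) -> 0, (a_n) is Cauchy.
Now solve g(N) < 7/100: 6/N < 7/100 <=> N > 6 / (7/100) = 600/7.
The smallest integer strictly greater than 600/7 is N = 86.
Check: g(86) = 6/86 = 3/43 < 7/100; g(85) = 6/85 >= 7/100. So N = 86.

86


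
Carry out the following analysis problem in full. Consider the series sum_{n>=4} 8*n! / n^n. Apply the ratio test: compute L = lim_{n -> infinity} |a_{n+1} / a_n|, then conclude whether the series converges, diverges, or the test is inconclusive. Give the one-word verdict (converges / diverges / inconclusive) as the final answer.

Let a_n denote the general term. Form the ratio a_{n+1}/a_n and simplify:
a_{n+1}/a_n = (n/(n + 1))^n
Take the limit as n -> infinity: L = exp(-1).
Since L = exp(-1) < 1, the ratio test implies the series converges.

converges


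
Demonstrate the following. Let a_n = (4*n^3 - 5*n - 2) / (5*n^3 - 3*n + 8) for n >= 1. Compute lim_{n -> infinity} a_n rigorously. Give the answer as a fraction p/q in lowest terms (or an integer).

Divide numerator and denominator by n^3, the highest power:
numerator / n^3 = 4 - 5/n^2 - 2/n^3
denominator / n^3 = 5 - 3/n^2 + 8/n^3
As n -> infinity, all terms of the form c/n^k (k >= 1) tend to 0.
So numerator / n^3 -> 4 and denominator / n^3 -> 5.
Therefore lim a_n = 4/5.

4/5


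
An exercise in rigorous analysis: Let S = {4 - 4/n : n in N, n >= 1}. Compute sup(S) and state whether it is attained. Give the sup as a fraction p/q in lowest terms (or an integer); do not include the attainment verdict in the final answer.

Analysis:
- Values: 0, 2, 8/3, 3, ... strictly increasing.
- Minimum is 0 (n=1); inf = 0 (attained).
- 4 - 4/n -> 4 from below; sup = 4, not attained.
Conclusion: sup(S) = 4, not attained in S.

4


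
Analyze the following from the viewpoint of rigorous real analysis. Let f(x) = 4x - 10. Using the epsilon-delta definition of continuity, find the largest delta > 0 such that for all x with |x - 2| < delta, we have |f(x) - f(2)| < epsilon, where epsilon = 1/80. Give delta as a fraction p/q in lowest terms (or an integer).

We compute f(2) = 4*(2) - 10 = -2.
|f(x) - f(2)| = |4x - 10 - (-2)| = |4(x - 2)| = 4|x - 2|.
We need 4|x - 2| < 1/80, i.e. |x - 2| < 1/80 / 4 = 1/320.
So any delta <= 1/320 works. Conversely, if delta > 1/320, then x = 2 + 1/320 satisfies |x - 2| = 1/320 < delta but |f(x) - f(2)| = 4 * 1/320 = 1/80, which is not < 1/80; so no larger delta works.
Hence the largest such delta is 1/320.

1/320


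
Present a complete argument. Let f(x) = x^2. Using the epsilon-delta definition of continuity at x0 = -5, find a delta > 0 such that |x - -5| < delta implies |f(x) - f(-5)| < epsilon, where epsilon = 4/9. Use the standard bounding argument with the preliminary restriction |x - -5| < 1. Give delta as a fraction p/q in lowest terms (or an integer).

Factor: |x^2 - (-5)^2| = |x - -5| * |x + -5|.
Impose |x - -5| < 1 first. Then |x + -5| = |(x - -5) + 2*(-5)| <= |x - -5| + 2*|-5| < 1 + 10 = 11.
So |x^2 - (-5)^2| < delta * 11.
We need delta * 11 <= 4/9, i.e. delta <= 4/9/11 = 4/99.
Since 4/99 < 1, this is tighter than 1; take delta = 4/99.
So delta = 4/99 works.

4/99


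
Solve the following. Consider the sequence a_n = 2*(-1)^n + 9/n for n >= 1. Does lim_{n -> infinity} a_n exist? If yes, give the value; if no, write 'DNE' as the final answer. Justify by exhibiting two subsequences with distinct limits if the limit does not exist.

Examine the behaviour of a_n along subsequences.
a_{2k} = 2 + 9/(2k) -> 2. a_{2k+1} = -2 + 9/(2k+1) -> -2.
Since these two subsequential limits are 2 and -2, distinct, the full sequence cannot converge (a convergent sequence has all subsequences tending to the same limit). So lim a_n does not exist.

DNE


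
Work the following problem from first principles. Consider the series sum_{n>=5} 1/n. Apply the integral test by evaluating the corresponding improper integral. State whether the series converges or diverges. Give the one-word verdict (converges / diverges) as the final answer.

Let f(x) = 1/x. Then f is positive, continuous, and decreasing on [5, infinity), so the integral test applies.
Compute the improper integral int_{5}^infinity f(x) dx:
  antiderivative F(x) = log(x).
  As x -> infinity, log(x) -> infinity.
  So int = infinity - log(5) = infinity. By the integral test, the series diverges.

diverges


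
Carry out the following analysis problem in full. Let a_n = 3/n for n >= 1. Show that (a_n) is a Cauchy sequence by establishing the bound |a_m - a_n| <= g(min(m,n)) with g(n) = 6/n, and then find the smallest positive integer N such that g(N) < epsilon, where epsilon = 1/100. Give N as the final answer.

For any m, n >= 1, by the triangle inequality:
|a_m - a_n| = |3/m - 3/n| <= 3*1/m + 3*1/n <= 6/min(m,n).
So g(n) = 6/n bounds the Cauchy difference. Since g(n) -> 0, (a_n) is Cauchy.
Now solve g(N) < 1/100: 6/N < 1/100 <=> N > 6 / (1/100) = 600.
The smallest integer strictly greater than 600 is N = 601.
Check: g(601) = 6/601 = 6/601 < 1/100; g(600) = 1/100 >= 1/100. So N = 601.

601


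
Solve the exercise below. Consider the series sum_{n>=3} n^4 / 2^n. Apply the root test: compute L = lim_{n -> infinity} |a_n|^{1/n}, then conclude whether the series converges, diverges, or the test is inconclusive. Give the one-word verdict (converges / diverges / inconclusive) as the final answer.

Let a_n denote the general term. Form |a_n|^(1/n) and simplify:
|a_n|^(1/n) = n^(4/n)/2
Take the limit as n -> infinity: L = 1/2.
Since L = 1/2 < 1, the root test implies convergence.

converges


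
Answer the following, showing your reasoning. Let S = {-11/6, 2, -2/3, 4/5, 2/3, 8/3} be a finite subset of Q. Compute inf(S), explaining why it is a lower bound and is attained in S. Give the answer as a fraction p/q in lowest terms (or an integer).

S is finite, so inf(S) = min(S).
Sorted increasing:
-11/6, -2/3, 2/3, 4/5, 2, 8/3
The extremum is -11/6.
For every x in S, x >= -11/6. And -11/6 is in S, so it is attained.
Therefore inf(S) = -11/6.

-11/6


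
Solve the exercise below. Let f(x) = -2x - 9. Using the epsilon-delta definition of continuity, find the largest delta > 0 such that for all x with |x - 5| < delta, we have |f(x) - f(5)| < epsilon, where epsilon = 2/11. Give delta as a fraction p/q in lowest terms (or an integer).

We compute f(5) = -2*(5) - 9 = -19.
|f(x) - f(5)| = |-2x - 9 - (-19)| = |-2(x - 5)| = 2|x - 5|.
We need 2|x - 5| < 2/11, i.e. |x - 5| < 2/11 / 2 = 1/11.
So any delta <= 1/11 works. Conversely, if delta > 1/11, then x = 5 + 1/11 satisfies |x - 5| = 1/11 < delta but |f(x) - f(5)| = 2 * 1/11 = 2/11, which is not < 2/11; so no larger delta works.
Hence the largest such delta is 1/11.

1/11


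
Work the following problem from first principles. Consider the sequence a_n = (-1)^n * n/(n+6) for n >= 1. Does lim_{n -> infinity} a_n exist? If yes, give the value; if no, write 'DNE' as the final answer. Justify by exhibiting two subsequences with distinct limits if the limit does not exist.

Examine the behaviour of a_n along subsequences.
a_{2k} = 2k/(2k+6) -> 1. a_{2k+1} = -(2k+1)/(2k+7) -> -1.
Since these two subsequential limits are 1 and -1, distinct, the full sequence cannot converge (a convergent sequence has all subsequences tending to the same limit). So lim a_n does not exist.

DNE


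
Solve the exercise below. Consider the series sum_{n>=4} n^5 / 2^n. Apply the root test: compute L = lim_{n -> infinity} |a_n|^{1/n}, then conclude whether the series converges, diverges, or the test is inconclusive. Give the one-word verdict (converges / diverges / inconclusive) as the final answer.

Let a_n denote the general term. Form |a_n|^(1/n) and simplify:
|a_n|^(1/n) = n^(5/n)/2
Take the limit as n -> infinity: L = 1/2.
Since L = 1/2 < 1, the root test implies convergence.

converges


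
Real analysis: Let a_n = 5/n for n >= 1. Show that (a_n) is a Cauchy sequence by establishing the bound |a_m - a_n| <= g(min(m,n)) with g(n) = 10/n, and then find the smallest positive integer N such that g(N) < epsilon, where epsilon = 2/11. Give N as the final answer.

For any m, n >= 1, by the triangle inequality:
|a_m - a_n| = |5/m - 5/n| <= 5*1/m + 5*1/n <= 10/min(m,n).
So g(n) = 10/n bounds the Cauchy difference. Since g(n) -> 0, (a_n) is Cauchy.
Now solve g(N) < 2/11: 10/N < 2/11 <=> N > 10 / (2/11) = 55.
The smallest integer strictly greater than 55 is N = 56.
Check: g(56) = 10/56 = 5/28 < 2/11; g(55) = 2/11 >= 2/11. So N = 56.

56


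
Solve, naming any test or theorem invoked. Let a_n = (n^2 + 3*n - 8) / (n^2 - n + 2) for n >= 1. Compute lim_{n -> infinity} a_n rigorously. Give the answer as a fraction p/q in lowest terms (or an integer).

Divide numerator and denominator by n^2, the highest power:
numerator / n^2 = 1 + 3/n - 8/n^2
denominator / n^2 = 1 - 1/n + 2/n^2
As n -> infinity, all terms of the form c/n^k (k >= 1) tend to 0.
So numerator / n^2 -> 1 and denominator / n^2 -> 1.
Therefore lim a_n = 1.

1


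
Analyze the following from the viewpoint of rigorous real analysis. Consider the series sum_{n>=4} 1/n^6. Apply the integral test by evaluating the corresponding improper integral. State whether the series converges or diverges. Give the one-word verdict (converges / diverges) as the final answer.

Let f(x) = x^(-6). Then f is positive, continuous, and decreasing on [4, infinity), so the integral test applies.
Compute the improper integral int_{4}^infinity f(x) dx:
  antiderivative F(x) = -1/(5*x^5).
  As x -> infinity, F(x) -> 0 (since p = 6 > 1).
  So int = F(infinity) - F(4) = 0 - (-1/5120) = 1/5120.
  Finite, so by the integral test, the series converges.

converges


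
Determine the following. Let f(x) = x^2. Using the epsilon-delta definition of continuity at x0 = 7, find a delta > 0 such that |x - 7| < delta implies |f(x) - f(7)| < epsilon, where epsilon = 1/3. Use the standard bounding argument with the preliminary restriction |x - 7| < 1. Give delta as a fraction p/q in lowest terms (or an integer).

Factor: |x^2 - (7)^2| = |x - 7| * |x + 7|.
Impose |x - 7| < 1 first. Then |x + 7| = |(x - 7) + 2*(7)| <= |x - 7| + 2*|7| < 1 + 14 = 15.
So |x^2 - (7)^2| < delta * 15.
We need delta * 15 <= 1/3, i.e. delta <= 1/3/15 = 1/45.
Since 1/45 < 1, this is tighter than 1; take delta = 1/45.
So delta = 1/45 works.

1/45


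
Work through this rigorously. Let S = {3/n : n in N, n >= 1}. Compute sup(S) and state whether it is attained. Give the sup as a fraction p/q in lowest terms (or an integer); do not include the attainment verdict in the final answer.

Analysis:
- Values: 3, 3/2, 1, 3/4, ... strictly decreasing.
- The maximum is 3 (n=1); sup = 3 (attained).
- The set is bounded below by 0; 3/n -> 0 so 0 is the greatest lower bound.
- 0 is not in the set, so inf = 0 is not attained.
Conclusion: sup(S) = 3, attained in S.

3


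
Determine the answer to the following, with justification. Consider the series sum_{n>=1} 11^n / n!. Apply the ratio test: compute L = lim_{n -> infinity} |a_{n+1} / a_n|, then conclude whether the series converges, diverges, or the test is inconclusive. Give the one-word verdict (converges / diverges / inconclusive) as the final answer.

Let a_n denote the general term. Form the ratio a_{n+1}/a_n and simplify:
a_{n+1}/a_n = 11/(n + 1)
Take the limit as n -> infinity: L = 0.
Since L = 0 < 1, the ratio test implies the series converges.

converges


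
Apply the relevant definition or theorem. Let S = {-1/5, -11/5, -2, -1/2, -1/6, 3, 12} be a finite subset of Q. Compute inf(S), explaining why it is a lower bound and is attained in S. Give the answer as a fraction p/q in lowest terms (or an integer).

S is finite, so inf(S) = min(S).
Sorted increasing:
-11/5, -2, -1/2, -1/5, -1/6, 3, 12
The extremum is -11/5.
For every x in S, x >= -11/5. And -11/5 is in S, so it is attained.
Therefore inf(S) = -11/5.

-11/5


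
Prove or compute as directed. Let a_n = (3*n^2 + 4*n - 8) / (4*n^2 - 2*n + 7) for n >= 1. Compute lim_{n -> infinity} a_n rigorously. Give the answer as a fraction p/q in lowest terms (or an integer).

Divide numerator and denominator by n^2, the highest power:
numerator / n^2 = 3 + 4/n - 8/n^2
denominator / n^2 = 4 - 2/n + 7/n^2
As n -> infinity, all terms of the form c/n^k (k >= 1) tend to 0.
So numerator / n^2 -> 3 and denominator / n^2 -> 4.
Therefore lim a_n = 3/4.

3/4


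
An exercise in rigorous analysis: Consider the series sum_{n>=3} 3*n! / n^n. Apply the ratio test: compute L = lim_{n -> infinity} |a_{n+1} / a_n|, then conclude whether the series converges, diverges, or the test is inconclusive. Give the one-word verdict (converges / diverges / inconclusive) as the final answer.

Let a_n denote the general term. Form the ratio a_{n+1}/a_n and simplify:
a_{n+1}/a_n = (n/(n + 1))^n
Take the limit as n -> infinity: L = exp(-1).
Since L = exp(-1) < 1, the ratio test implies the series converges.

converges


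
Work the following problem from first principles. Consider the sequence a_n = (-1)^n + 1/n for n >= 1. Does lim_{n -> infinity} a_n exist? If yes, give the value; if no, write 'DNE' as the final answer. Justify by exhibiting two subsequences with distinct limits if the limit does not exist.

Examine the behaviour of a_n along subsequences.
a_{2k} = 1 + 1/(2k) -> 1. a_{2k+1} = -1 + 1/(2k+1) -> -1.
Since these two subsequential limits are 1 and -1, distinct, the full sequence cannot converge (a convergent sequence has all subsequences tending to the same limit). So lim a_n does not exist.

DNE


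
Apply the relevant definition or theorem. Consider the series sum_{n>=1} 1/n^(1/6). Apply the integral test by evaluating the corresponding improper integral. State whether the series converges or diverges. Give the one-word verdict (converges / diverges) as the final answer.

Let f(x) = x^(-1/6). Then f is positive, continuous, and decreasing on [1, infinity), so the integral test applies.
Compute the improper integral int_{1}^infinity f(x) dx:
  antiderivative F(x) = 6*x^(5/6)/5.
  As x -> infinity, F(x) -> infinity (since p = 1/6 < 1).
  So the integral diverges. By the integral test, the series diverges.

diverges


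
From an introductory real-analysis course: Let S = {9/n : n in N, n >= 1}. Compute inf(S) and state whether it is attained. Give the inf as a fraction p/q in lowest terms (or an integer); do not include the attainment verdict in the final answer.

Analysis:
- Values: 9, 9/2, 3, 9/4, ... strictly decreasing.
- The maximum is 9 (n=1); sup = 9 (attained).
- The set is bounded below by 0; 9/n -> 0 so 0 is the greatest lower bound.
- 0 is not in the set, so inf = 0 is not attained.
Conclusion: inf(S) = 0, not attained in S.

0


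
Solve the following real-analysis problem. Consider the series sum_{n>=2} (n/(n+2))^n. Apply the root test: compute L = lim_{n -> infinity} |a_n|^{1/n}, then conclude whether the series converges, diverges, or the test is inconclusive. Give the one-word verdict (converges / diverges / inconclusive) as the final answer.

Let a_n denote the general term. Form |a_n|^(1/n) and simplify:
|a_n|^(1/n) = n/(n + 2)
Take the limit as n -> infinity: L = 1.
Since L = 1, the root test is inconclusive. (In fact a_n = (n/(n+2))^n -> e^(-2) != 0, so the nth-term test shows divergence; but the root test itself gives no conclusion.)

inconclusive


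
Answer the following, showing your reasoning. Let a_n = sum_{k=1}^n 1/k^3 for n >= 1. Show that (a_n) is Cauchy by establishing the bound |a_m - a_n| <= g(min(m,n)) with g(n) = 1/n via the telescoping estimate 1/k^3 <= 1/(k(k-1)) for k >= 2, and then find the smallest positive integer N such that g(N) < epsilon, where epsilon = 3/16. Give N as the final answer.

For m > n >= 1: |a_m - a_n| = sum_{k=n+1}^m 1/k^3.
Use 1/k^3 <= 1/(k(k-1)) = 1/(k-1) - 1/k for k >= 2 (which holds since k^3 >= k^2 >= k(k-1) for k >= 2):
sum_{k=n+1}^m 1/k^3 <= sum_{k=n+1}^m (1/(k-1) - 1/k) = 1/n - 1/m <= 1/n.
By symmetry the same bound holds with n,m swapped, so |a_m - a_n| <= 1/min(m,n) = g(min(m,n)). Since g(n) -> 0, (a_n) is Cauchy.
Now solve g(N) < 3/16: 1/N < 3/16 <=> N > 1/(3/16) = 16/3.
The smallest integer strictly greater than 16/3 is N = 6.
Check: g(6) = 1/6 < 3/16; g(5) = 1/5 >= 3/16. So N = 6.

6


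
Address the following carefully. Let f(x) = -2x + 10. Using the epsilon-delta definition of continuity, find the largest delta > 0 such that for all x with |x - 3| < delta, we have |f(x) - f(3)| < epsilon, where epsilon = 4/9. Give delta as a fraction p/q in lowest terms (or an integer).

We compute f(3) = -2*(3) + 10 = 4.
|f(x) - f(3)| = |-2x + 10 - (4)| = |-2(x - 3)| = 2|x - 3|.
We need 2|x - 3| < 4/9, i.e. |x - 3| < 4/9 / 2 = 2/9.
So any delta <= 2/9 works. Conversely, if delta > 2/9, then x = 3 + 2/9 satisfies |x - 3| = 2/9 < delta but |f(x) - f(3)| = 2 * 2/9 = 4/9, which is not < 4/9; so no larger delta works.
Hence the largest such delta is 2/9.

2/9


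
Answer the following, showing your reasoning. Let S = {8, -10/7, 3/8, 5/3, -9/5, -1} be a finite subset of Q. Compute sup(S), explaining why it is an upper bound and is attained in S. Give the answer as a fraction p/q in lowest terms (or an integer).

S is finite, so sup(S) = max(S).
Sorted decreasing:
8, 5/3, 3/8, -1, -10/7, -9/5
The extremum is 8.
For every x in S, x <= 8. And 8 is in S, so it is attained.
Therefore sup(S) = 8.

8


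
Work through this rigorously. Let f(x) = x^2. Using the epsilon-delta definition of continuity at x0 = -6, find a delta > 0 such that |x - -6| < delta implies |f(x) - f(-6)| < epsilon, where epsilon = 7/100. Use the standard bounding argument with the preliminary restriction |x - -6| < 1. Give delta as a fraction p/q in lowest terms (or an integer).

Factor: |x^2 - (-6)^2| = |x - -6| * |x + -6|.
Impose |x - -6| < 1 first. Then |x + -6| = |(x - -6) + 2*(-6)| <= |x - -6| + 2*|-6| < 1 + 12 = 13.
So |x^2 - (-6)^2| < delta * 13.
We need delta * 13 <= 7/100, i.e. delta <= 7/100/13 = 7/1300.
Since 7/1300 < 1, this is tighter than 1; take delta = 7/1300.
So delta = 7/1300 works.

7/1300


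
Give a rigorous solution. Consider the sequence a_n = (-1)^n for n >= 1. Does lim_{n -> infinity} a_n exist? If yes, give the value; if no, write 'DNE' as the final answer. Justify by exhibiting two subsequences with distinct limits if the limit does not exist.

Examine the behaviour of a_n along subsequences.
Even-n subsequence a_{2k} = 1 -> 1. Odd-n subsequence a_{2k+1} = -1 -> -1.
Since these two subsequential limits are 1 and -1, distinct, the full sequence cannot converge (a convergent sequence has all subsequences tending to the same limit). So lim a_n does not exist.

DNE


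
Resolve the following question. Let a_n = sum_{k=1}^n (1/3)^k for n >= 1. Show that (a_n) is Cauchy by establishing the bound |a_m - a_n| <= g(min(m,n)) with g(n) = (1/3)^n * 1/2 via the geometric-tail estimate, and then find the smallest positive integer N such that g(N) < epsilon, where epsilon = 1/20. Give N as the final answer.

For m > n >= 1: |a_m - a_n| = sum_{k=n+1}^m (1/3)^k < sum_{k=n+1}^infinity (1/3)^k = (1/3)^(n+1) / (1 - 1/3) = (1/3)^n * (1/3) * (3/2) = (1/3)^n * 1/2.
So g(n) = (1/3)^n / 2. Since g(n) -> 0, (a_n) is Cauchy.
Now solve g(N) < 1/20: (1/3)^N / 2 < 1/20 <=> 3^N > 1 / (2 * 1/20) = 10.
Check powers of 3: 3^2 = 9 <= 10, 3^3 = 27 > 10.
So the smallest such N is 3. Check: g(3) = 1/(2 * 27) = 1/54 < 1/20.

3


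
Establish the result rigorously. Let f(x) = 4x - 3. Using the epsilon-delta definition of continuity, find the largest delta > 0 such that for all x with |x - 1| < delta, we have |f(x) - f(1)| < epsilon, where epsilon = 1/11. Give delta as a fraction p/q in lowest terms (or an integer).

We compute f(1) = 4*(1) - 3 = 1.
|f(x) - f(1)| = |4x - 3 - (1)| = |4(x - 1)| = 4|x - 1|.
We need 4|x - 1| < 1/11, i.e. |x - 1| < 1/11 / 4 = 1/44.
So any delta <= 1/44 works. Conversely, if delta > 1/44, then x = 1 + 1/44 satisfies |x - 1| = 1/44 < delta but |f(x) - f(1)| = 4 * 1/44 = 1/11, which is not < 1/11; so no larger delta works.
Hence the largest such delta is 1/44.

1/44


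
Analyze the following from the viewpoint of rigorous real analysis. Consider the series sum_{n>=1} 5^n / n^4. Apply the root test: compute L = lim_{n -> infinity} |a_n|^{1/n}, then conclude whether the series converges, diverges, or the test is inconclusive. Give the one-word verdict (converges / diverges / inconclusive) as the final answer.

Let a_n denote the general term. Form |a_n|^(1/n) and simplify:
|a_n|^(1/n) = 5/n^(4/n)
Take the limit as n -> infinity: L = 5.
Since L = 5 > 1, the root test implies divergence.

diverges


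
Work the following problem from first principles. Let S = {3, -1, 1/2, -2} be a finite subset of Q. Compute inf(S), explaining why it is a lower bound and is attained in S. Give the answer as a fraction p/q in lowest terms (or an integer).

S is finite, so inf(S) = min(S).
Sorted increasing:
-2, -1, 1/2, 3
The extremum is -2.
For every x in S, x >= -2. And -2 is in S, so it is attained.
Therefore inf(S) = -2.

-2


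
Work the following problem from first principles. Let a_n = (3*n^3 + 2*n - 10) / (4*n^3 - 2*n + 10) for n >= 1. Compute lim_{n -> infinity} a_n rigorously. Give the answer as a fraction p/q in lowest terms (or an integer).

Divide numerator and denominator by n^3, the highest power:
numerator / n^3 = 3 + 2/n^2 - 10/n^3
denominator / n^3 = 4 - 2/n^2 + 10/n^3
As n -> infinity, all terms of the form c/n^k (k >= 1) tend to 0.
So numerator / n^3 -> 3 and denominator / n^3 -> 4.
Therefore lim a_n = 3/4.

3/4


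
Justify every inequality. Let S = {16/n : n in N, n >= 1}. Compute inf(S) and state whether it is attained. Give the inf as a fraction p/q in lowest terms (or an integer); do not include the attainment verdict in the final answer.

Analysis:
- Values: 16, 8, 16/3, 4, ... strictly decreasing.
- The maximum is 16 (n=1); sup = 16 (attained).
- The set is bounded below by 0; 16/n -> 0 so 0 is the greatest lower bound.
- 0 is not in the set, so inf = 0 is not attained.
Conclusion: inf(S) = 0, not attained in S.

0


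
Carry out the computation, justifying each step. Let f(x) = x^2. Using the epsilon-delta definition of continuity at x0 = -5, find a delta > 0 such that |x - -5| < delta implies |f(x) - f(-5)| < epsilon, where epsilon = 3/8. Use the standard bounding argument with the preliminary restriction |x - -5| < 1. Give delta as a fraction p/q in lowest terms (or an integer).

Factor: |x^2 - (-5)^2| = |x - -5| * |x + -5|.
Impose |x - -5| < 1 first. Then |x + -5| = |(x - -5) + 2*(-5)| <= |x - -5| + 2*|-5| < 1 + 10 = 11.
So |x^2 - (-5)^2| < delta * 11.
We need delta * 11 <= 3/8, i.e. delta <= 3/8/11 = 3/88.
Since 3/88 < 1, this is tighter than 1; take delta = 3/88.
So delta = 3/88 works.

3/88
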